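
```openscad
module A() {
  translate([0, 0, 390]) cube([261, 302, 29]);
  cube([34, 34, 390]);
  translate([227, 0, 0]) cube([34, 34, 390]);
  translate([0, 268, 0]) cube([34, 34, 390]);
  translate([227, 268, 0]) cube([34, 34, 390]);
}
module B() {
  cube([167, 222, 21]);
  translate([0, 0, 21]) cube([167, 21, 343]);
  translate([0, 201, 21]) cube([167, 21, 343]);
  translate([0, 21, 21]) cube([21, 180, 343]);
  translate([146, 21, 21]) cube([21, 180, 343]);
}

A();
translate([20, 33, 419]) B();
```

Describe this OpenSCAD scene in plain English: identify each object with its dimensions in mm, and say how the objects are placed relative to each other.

A is a simple wooden stool: a rectangular seat 261 mm (x) by 302 mm (y), 29 mm thick, top face at z = 419 mm, on four square legs, each 34×34 mm in cross-section. The legs rest on z = 0, each flush with a corner of the seat.

B is an open-topped rectangular box: outside dimensions 167×222×364 mm, with a uniform wall and base thickness of 21 mm. The base is a full 167×222 slab on the floor; four walls sit on top of the base. The front and back walls (the −y and +y sides) span the full width; the two side walls fit between them.

The open box is on top of the stool.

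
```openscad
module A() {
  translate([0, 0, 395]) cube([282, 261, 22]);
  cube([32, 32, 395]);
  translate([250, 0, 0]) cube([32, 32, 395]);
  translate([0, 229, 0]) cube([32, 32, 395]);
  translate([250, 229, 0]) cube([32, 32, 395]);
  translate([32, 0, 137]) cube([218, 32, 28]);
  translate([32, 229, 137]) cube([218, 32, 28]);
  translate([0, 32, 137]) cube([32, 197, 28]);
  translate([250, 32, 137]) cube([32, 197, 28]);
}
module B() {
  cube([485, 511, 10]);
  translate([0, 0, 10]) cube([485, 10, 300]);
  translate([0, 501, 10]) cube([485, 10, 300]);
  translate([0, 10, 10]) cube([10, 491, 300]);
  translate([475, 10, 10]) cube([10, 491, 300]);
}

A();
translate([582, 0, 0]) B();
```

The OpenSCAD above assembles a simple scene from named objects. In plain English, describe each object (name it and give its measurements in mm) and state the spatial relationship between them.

A is a four-legged stool. The seat is 282×261 mm, 22 mm thick, top at z = 417 mm. It stands on four square legs, each 32×32 mm in cross-section, from z = 0 to the seat underside, each flush with a corner of the seat. Four stretchers, 32 mm wide and 28 mm tall, connect adjacent legs with their undersides at z = 137 mm, each running between the inner faces of the legs it joins and aligned with the legs' outer faces on the other axis.

B is an open storage box with external size 485×511×310 mm and wall thickness 10 mm (the base is also 10 mm thick). The base covers the whole footprint; the four walls stand on the base, with the y-facing walls full-width and the x-facing walls fitting between their inner faces.

The open box is on the floor beside the stool on its +x side.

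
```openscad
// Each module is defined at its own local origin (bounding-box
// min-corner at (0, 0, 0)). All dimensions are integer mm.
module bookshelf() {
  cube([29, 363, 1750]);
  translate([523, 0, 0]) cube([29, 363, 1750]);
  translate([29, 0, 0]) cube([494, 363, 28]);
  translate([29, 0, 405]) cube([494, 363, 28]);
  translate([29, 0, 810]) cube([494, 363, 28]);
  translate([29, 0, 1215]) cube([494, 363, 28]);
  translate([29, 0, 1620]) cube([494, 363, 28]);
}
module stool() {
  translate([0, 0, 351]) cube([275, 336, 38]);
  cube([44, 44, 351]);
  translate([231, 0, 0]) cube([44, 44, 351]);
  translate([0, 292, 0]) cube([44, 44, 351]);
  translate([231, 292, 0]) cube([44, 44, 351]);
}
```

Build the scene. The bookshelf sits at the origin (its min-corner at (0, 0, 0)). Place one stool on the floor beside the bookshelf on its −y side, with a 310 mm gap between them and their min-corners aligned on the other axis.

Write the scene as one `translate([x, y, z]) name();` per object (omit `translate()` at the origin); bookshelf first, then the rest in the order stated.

bookshelf();
translate([0, -646, 0]) stool();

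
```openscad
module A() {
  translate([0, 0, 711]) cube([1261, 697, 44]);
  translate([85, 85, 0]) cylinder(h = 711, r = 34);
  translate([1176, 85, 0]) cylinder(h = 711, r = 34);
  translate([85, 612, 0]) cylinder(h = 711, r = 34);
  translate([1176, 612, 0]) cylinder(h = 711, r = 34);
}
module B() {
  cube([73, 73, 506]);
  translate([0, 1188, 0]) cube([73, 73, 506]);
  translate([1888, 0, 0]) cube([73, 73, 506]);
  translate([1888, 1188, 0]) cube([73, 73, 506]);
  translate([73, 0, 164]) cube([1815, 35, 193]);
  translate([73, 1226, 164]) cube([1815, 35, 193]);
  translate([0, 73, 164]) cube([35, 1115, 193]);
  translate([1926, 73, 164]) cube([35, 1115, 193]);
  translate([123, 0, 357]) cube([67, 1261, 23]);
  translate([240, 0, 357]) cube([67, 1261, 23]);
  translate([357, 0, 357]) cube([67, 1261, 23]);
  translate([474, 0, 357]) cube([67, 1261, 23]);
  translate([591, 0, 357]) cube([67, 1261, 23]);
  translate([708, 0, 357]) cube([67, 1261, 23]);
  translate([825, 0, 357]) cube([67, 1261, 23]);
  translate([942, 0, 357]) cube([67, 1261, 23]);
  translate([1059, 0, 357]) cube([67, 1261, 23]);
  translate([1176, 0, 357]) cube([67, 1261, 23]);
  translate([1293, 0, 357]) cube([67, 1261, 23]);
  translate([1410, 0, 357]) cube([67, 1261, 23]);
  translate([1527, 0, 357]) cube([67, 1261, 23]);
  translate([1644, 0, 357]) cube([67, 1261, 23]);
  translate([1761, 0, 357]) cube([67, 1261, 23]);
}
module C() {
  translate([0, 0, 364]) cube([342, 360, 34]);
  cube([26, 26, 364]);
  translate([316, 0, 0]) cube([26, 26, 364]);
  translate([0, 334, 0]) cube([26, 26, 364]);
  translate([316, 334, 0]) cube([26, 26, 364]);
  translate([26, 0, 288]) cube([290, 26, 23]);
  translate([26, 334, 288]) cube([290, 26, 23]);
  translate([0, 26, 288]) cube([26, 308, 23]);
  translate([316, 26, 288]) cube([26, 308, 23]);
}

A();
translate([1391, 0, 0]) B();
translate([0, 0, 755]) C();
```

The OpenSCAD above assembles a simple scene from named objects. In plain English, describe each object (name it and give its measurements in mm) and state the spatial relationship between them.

A is a rectangular dining table. The top is 1261×697×44 mm with its upper surface at z = 755 mm. It stands on four round legs of 68 mm diameter, each leg's bounding box inset 51 mm from the nearest pair of top edges, running from the floor to the underside of the top.

B is a bed frame 1961 mm long (x) by 1261 mm wide (y). Four 73×73 mm corner posts, 506 mm tall, at the corners of the footprint. Four rails of 35 mm thickness and 193 mm height run between adjacent posts with their undersides at z = 164 mm, their outer faces flush with the outside of the frame (the two x-running rails run between the posts' inner faces; the two y-running rails run between the posts' inner faces). 15 slats, each 67 mm wide (x) and 23 mm thick, lie across the top of the two x-running rails, running the full 1261 mm width of the frame in y; the slats are evenly spaced along x between the inner faces of the end posts with equal gaps (rounded down to the nearest mm) at the −x end and between each pair — any rounding remainder accumulates at the +x end.

C is a four-legged stool. The seat is 342×360 mm, 34 mm thick, top at z = 398 mm. It stands on four square legs, each 26×26 mm in cross-section, from z = 0 to the seat underside, each flush with a corner of the seat. Four stretchers, 26 mm wide and 23 mm tall, connect adjacent legs with their undersides at z = 288 mm, each running between the inner faces of the legs it joins and aligned with the legs' outer faces on the other axis.

The bed frame is on the floor beside the table on its +x side. The stool is on top of the table.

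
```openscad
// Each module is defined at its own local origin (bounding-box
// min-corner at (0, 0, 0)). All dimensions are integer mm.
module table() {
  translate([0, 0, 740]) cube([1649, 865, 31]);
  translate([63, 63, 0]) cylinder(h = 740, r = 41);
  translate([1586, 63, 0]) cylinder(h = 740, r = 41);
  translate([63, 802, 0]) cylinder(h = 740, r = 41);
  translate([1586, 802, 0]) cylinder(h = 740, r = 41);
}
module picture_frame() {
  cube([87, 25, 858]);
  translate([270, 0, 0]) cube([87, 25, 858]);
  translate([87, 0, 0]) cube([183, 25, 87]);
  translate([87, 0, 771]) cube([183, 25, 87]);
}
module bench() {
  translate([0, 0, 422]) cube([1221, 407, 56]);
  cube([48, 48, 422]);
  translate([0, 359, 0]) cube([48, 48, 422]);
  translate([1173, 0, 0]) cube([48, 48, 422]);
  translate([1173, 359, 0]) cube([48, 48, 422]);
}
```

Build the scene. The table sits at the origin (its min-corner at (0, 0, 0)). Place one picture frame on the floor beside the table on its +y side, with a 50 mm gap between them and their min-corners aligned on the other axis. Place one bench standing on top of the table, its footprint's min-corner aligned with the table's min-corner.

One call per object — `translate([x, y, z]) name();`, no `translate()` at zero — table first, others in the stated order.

table();
translate([0, 915, 0]) picture_frame();
translate([0, 0, 771]) bench();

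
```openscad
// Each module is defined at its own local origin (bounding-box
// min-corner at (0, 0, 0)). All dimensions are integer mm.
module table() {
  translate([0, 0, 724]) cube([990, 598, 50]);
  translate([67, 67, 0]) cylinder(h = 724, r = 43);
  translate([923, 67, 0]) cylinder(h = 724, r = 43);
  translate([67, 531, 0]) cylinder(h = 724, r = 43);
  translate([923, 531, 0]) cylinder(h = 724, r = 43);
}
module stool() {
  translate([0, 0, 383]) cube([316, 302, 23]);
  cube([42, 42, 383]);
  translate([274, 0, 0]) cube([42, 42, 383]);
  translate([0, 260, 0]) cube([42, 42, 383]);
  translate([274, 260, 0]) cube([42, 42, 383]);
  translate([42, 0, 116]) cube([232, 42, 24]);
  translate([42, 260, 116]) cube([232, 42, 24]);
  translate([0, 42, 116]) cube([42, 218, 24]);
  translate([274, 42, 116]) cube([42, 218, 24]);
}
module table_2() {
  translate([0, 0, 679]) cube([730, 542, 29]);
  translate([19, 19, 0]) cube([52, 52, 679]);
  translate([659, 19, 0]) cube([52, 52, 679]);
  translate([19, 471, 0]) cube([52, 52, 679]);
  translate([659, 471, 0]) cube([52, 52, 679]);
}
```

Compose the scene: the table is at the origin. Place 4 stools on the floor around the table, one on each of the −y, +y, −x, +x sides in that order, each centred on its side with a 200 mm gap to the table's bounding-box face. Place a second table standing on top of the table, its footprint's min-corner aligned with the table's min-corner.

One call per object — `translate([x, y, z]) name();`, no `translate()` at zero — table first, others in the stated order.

table();
translate([337, -502, 0]) stool();
translate([337, 798, 0]) stool();
translate([-516, 148, 0]) stool();
translate([1190, 148, 0]) stool();
translate([0, 0, 774]) table_2();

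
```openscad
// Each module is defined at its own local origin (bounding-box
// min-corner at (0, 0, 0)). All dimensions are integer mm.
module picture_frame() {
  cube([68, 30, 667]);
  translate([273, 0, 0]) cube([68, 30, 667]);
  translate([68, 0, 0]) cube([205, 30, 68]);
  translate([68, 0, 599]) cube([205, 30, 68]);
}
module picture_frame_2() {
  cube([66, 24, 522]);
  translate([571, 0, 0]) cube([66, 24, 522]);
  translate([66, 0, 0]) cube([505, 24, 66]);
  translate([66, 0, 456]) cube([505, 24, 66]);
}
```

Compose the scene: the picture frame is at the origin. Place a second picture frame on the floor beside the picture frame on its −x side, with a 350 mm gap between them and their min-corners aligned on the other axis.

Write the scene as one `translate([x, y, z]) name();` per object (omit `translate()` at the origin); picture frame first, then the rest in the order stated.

picture_frame();
translate([-987, 0, 0]) picture_frame_2();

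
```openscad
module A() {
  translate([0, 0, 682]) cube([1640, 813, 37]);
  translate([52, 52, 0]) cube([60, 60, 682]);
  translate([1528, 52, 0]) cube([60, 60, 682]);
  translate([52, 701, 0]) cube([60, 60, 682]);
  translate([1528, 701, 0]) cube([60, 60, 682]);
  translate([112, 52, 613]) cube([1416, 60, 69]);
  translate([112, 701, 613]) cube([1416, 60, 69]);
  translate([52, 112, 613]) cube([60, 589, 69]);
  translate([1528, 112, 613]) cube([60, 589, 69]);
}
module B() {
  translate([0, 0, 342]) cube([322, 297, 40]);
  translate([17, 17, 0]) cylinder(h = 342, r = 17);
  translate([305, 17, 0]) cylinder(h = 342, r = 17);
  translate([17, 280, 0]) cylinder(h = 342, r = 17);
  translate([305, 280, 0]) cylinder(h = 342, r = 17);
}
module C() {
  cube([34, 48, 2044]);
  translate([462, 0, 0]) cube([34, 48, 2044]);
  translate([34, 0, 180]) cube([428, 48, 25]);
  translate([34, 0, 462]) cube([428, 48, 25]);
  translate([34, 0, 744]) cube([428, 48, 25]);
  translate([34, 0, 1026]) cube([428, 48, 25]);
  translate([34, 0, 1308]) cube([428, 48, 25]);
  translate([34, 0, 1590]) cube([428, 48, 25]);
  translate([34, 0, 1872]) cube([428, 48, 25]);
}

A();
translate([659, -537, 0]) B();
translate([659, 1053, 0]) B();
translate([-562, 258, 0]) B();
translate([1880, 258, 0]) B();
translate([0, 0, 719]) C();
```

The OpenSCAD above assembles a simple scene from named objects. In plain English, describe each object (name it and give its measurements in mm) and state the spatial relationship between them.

A is a table with a 1640×813 mm rectangular top, 37 mm thick, top surface at z = 719 mm, supported by four 60×60 mm square legs, each inset 52 mm from the nearest pair of top edges, running from the floor. Four apron rails, 60 mm thick and 69 mm tall, run between adjacent legs with their top edges flush with the underside of the top and their outer faces flush with the legs' outer faces.

B is a simple wooden stool: a rectangular seat 322 mm (x) by 297 mm (y), 40 mm thick, top face at z = 382 mm, on four round legs, each 34 mm in diameter. The legs rest on z = 0, each leg's axis is inset half a diameter from the nearest pair of seat edges (so the leg's bounding box is flush with the corner).

C is a straight ladder. Two 34×48 mm vertical rails, 2044 mm tall, stand 496 mm apart (outside-to-outside) with their front faces coplanar on the −y side. 7 rungs, each 48 mm deep and 25 mm tall, span between the inner faces of the rails, front faces flush with the rails. The lowest rung's underside is at z = 180 mm and rungs are spaced 282 mm apart (underside to underside).

Four stools sit around the table at the −y, +y, −x, +x sides. The ladder is on top of the table.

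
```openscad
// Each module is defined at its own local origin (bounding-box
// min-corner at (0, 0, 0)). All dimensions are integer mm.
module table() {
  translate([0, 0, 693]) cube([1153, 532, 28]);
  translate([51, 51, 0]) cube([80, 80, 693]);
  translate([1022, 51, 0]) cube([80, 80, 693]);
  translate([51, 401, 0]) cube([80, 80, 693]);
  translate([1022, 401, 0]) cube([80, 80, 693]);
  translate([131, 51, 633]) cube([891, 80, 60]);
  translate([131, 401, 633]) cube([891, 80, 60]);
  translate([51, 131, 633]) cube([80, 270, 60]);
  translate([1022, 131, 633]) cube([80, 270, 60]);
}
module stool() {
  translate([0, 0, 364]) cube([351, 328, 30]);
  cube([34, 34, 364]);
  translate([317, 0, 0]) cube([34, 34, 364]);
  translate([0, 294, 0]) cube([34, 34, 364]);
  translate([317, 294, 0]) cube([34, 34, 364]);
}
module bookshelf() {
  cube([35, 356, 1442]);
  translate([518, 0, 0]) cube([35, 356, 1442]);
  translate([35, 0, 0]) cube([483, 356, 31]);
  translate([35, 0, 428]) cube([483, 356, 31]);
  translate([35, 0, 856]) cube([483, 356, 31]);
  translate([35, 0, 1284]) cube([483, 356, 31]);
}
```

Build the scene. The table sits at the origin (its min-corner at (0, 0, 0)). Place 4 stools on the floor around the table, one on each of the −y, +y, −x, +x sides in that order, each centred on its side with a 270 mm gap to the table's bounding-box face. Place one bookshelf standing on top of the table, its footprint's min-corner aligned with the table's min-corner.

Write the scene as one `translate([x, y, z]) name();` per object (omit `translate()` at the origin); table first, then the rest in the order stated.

table();
translate([401, -598, 0]) stool();
translate([401, 802, 0]) stool();
translate([-621, 102, 0]) stool();
translate([1423, 102, 0]) stool();
translate([0, 0, 721]) bookshelf();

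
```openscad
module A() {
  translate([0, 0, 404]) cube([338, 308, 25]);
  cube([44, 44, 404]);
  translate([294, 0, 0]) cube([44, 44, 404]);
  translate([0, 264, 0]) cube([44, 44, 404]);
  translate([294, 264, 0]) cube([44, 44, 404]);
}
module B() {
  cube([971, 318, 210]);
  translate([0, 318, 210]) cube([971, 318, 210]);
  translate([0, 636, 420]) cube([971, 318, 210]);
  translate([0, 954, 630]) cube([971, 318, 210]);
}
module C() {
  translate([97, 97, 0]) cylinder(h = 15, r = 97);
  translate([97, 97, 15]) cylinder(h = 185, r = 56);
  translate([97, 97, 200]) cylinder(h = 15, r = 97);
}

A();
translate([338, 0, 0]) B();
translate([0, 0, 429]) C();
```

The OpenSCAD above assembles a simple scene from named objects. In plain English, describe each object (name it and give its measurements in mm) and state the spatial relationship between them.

A is a four-legged stool. The seat is a 338×308×25 mm slab whose top surface is at z = 429 mm; four square legs, each 44×44 mm in cross-section, run from the floor (z = 0) to the underside of the seat, each flush with a corner of the seat.

B is a run of 4 identical solid stair steps. Each tread is 971×318 mm and each step block is 210 mm high. Step 1 rests on the floor; step k is offset from step 1 by (k−1)×318 mm in y and (k−1)×210 mm in z.

C is a spool: two coaxial disc flanges of radius 97 mm and thickness 15 mm, joined by a core cylinder of radius 56 mm and height 185 mm. The lower flange rests on z = 0 and the three cylinders share a vertical axis.

The staircase is against the stool's +x side, with their −y faces flush. The spool is on top of the stool.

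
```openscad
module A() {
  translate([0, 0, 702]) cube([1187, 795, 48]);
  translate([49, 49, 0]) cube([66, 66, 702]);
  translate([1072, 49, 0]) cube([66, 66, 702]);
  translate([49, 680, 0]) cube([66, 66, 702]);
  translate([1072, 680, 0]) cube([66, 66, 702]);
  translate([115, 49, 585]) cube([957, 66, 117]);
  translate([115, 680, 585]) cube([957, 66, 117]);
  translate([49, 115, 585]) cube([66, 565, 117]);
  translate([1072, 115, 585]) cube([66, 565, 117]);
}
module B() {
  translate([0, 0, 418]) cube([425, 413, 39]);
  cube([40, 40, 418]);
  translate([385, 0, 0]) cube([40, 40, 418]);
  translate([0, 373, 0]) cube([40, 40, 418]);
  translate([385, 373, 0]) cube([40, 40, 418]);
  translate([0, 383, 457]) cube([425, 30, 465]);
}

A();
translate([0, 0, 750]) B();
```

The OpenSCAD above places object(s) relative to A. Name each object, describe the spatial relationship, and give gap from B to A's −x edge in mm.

A is a table. B is a chair. The chair is on top of the table. The gap from the chair to the table's −x edge is 0 mm.

The chair's min-x is at 0; the table's min-x is 0; gap = 0 mm.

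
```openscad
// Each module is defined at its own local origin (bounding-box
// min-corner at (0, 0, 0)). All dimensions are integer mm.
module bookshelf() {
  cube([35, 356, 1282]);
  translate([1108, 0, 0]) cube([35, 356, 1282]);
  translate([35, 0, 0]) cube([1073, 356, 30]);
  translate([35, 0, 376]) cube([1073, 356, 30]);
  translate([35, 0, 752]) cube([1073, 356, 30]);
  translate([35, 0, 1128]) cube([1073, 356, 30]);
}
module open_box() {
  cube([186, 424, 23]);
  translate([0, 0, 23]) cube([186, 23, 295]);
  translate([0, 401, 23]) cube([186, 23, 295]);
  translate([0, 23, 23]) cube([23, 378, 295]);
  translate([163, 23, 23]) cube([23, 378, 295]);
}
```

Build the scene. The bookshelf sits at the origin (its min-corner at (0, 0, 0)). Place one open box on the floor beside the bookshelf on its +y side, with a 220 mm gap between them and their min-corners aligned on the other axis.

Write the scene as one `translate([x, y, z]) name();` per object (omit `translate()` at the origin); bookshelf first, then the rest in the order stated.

bookshelf();
translate([0, 576, 0]) open_box();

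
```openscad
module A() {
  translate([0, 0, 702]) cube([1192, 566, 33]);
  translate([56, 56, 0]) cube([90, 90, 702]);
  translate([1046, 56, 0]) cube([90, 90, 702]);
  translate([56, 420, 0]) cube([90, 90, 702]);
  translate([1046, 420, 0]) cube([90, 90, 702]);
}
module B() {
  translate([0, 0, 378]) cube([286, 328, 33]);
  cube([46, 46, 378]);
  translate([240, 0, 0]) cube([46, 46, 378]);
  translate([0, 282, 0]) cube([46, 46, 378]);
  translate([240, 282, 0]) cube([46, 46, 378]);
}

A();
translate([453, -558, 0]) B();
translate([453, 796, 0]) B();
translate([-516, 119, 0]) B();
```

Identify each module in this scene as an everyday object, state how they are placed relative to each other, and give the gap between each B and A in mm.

Each stool's nearest face is 230 mm from the table's bounding box.

A is a table. B is a stool. Three stools sit around the table at the −y, +y, −x sides. The gap between each stool and the table is 230 mm.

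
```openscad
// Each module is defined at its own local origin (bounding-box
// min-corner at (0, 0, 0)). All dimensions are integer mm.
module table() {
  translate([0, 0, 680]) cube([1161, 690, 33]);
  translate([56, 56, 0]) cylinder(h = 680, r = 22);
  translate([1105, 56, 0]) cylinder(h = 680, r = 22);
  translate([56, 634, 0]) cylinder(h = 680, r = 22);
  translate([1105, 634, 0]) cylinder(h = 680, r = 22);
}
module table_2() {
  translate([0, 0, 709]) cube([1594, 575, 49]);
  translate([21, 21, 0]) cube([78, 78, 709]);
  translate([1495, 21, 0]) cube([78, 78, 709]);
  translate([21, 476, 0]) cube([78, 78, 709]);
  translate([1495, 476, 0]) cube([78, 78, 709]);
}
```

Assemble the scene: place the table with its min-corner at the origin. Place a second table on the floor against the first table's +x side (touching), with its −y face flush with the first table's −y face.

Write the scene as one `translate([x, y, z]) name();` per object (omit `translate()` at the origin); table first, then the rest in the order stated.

table();
translate([1161, 0, 0]) table_2();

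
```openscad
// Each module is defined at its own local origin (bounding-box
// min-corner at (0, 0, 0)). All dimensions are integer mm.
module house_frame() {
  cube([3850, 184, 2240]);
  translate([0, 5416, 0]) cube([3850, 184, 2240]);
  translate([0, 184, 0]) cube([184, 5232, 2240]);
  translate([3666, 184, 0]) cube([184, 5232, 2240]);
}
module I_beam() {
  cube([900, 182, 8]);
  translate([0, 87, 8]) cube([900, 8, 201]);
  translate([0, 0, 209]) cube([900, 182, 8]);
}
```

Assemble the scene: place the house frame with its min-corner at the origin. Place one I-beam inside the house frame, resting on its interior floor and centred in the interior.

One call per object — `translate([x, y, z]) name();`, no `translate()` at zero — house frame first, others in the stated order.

house_frame();
translate([1475, 2709, 0]) I_beam();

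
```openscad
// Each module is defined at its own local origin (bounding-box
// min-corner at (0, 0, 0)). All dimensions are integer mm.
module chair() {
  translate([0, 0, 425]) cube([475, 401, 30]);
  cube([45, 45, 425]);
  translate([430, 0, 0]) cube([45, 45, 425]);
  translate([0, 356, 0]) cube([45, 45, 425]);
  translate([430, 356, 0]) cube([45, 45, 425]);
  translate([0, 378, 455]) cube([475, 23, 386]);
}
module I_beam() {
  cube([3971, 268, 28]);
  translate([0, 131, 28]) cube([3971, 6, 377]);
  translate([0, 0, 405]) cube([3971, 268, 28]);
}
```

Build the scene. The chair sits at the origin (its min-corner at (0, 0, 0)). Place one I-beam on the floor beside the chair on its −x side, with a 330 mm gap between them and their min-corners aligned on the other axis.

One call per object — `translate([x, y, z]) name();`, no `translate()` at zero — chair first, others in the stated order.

chair();
translate([-4301, 0, 0]) I_beam();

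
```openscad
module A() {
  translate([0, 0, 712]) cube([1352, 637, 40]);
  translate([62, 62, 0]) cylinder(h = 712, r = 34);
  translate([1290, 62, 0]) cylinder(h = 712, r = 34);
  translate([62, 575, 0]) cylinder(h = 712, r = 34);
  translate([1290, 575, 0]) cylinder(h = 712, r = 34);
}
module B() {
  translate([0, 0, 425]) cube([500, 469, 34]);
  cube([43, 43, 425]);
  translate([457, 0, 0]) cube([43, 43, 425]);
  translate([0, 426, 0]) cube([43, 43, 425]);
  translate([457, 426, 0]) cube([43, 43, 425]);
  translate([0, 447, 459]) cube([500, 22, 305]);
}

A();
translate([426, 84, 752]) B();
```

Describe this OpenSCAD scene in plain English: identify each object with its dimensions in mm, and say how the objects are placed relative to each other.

A is a table: top 1352 mm (x) × 637 mm (y), 40 mm thick, upper face at z = 752 mm, on four round legs of 68 mm diameter, each leg's bounding box inset 28 mm from the nearest pair of top edges, running from z = 0 to the bottom of the top.

B is a chair: 500×469 mm seat, 34 mm thick, top at z = 459 mm, on four 43 mm square corner legs flush with the seat edges. A 22 mm thick backrest slab spans the full seat width, extending 305 mm above the seat top, its back face flush with the seat's +y edge.

The chair is on top of the table, centred.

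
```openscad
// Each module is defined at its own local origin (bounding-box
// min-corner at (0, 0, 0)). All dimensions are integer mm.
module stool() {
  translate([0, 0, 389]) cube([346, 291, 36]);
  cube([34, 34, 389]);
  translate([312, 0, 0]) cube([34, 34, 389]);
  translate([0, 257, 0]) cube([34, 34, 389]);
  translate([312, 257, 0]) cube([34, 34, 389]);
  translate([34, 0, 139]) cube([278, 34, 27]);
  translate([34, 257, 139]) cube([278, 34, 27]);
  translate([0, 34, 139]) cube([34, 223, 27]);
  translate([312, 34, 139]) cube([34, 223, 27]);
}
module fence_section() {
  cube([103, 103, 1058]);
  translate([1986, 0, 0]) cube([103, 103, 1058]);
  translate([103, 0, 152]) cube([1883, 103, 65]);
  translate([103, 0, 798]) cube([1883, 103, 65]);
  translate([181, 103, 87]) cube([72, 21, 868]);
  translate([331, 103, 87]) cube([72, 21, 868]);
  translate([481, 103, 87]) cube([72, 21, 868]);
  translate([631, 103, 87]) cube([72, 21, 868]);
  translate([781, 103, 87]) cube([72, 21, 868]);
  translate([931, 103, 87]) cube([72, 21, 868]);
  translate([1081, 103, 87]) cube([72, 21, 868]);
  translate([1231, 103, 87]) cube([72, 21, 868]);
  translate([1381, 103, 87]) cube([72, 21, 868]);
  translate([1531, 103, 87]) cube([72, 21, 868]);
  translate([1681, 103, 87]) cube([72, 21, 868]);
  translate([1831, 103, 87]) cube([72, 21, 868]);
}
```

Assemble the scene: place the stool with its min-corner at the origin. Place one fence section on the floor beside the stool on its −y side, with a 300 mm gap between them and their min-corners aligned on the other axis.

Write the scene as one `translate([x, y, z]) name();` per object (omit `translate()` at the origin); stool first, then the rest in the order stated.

stool();
translate([0, -424, 0]) fence_section();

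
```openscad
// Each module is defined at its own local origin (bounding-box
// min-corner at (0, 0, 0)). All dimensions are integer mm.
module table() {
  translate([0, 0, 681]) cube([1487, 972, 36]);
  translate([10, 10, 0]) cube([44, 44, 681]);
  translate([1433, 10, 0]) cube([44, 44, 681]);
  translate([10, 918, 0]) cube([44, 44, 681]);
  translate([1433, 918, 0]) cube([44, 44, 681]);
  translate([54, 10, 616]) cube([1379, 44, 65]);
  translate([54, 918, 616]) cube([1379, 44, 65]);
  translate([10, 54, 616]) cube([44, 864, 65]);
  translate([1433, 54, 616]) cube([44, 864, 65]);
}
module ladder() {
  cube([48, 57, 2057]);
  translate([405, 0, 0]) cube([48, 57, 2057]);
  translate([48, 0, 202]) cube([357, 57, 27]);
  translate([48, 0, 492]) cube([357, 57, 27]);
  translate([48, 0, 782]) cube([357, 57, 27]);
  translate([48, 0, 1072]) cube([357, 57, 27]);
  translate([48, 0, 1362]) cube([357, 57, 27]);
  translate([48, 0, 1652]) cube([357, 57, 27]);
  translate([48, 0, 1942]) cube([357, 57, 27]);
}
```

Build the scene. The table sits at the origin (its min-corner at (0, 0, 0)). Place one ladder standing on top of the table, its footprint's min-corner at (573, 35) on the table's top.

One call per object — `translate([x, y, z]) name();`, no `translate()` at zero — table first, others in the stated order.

table();
translate([573, 35, 717]) ladder();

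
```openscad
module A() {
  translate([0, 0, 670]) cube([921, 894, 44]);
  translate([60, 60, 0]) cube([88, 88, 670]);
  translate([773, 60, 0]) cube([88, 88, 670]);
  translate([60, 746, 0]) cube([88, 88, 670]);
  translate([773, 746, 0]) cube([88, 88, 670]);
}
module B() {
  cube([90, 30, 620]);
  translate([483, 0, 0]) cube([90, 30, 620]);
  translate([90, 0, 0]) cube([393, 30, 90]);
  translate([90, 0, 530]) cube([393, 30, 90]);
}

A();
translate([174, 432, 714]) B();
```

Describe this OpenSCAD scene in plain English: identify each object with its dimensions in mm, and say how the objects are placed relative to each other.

A is a table: top 921 mm (x) × 894 mm (y), 44 mm thick, upper face at z = 714 mm, on four 88×88 mm square legs, each inset 60 mm from the nearest pair of top edges, running from z = 0 to the bottom of the top.

B is a rectangular picture frame lying in the x–z plane (depth along y). The opening is 393 mm wide (x) by 440 mm tall (z), surrounded by a border 90 mm wide on all four sides. The frame is 30 mm deep and is made of two full-height vertical stiles with two horizontal rails fitted between them.

The picture frame is on top of the table, centred.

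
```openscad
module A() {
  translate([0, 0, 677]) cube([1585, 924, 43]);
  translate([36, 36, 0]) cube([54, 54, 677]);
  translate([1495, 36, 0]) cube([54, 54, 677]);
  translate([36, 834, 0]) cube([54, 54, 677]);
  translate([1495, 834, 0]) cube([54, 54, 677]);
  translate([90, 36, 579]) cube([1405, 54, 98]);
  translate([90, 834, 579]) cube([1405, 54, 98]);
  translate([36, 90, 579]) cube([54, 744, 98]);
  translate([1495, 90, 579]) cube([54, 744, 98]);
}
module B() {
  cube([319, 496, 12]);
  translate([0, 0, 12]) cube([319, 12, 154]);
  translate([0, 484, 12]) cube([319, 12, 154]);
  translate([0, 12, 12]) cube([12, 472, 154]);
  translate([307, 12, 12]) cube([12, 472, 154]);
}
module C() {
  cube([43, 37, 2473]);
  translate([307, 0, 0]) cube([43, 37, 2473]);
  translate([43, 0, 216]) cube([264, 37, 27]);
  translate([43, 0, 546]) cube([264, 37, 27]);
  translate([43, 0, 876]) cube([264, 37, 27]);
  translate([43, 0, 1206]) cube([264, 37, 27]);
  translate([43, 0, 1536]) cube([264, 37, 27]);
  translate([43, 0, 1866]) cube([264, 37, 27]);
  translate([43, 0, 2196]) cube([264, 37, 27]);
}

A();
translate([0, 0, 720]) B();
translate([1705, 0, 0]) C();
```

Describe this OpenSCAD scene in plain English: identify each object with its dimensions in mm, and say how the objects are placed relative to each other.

A is a table: top 1585 mm (x) × 924 mm (y), 43 mm thick, upper face at z = 720 mm, on four 54×54 mm square legs, each inset 36 mm from the nearest pair of top edges, running from z = 0 to the bottom of the top. Four apron rails, 54 mm thick and 98 mm tall, run between adjacent legs with their top edges flush with the underside of the top and their outer faces flush with the legs' outer faces.

B is an open storage box with external size 319×496×166 mm and wall thickness 12 mm (the base is also 12 mm thick). The base covers the whole footprint; the four walls stand on the base, with the y-facing walls full-width and the x-facing walls fitting between their inner faces.

C is a straight ladder. Two 43×37 mm vertical rails, 2473 mm tall, stand 350 mm apart (outside-to-outside) with their front faces coplanar on the −y side. 7 rungs, each 37 mm deep and 27 mm tall, span between the inner faces of the rails, front faces flush with the rails. The lowest rung's underside is at z = 216 mm and rungs are spaced 330 mm apart (underside to underside).

The open box is on top of the table. The ladder is on the floor beside the table on its +x side.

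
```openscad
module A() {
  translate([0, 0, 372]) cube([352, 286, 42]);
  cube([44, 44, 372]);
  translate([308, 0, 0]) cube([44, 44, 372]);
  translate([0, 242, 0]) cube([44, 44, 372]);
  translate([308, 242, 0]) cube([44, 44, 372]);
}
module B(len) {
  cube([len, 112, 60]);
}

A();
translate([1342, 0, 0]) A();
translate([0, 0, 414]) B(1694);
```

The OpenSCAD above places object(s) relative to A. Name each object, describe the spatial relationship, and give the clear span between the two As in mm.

Second stool starts at x = 1342; first ends at x = 352; clear span = 1342 − 352 = 990 mm.

A is a stool. B is a beam. A beam spans the tops of two stools. The clear span between the two stools is 990 mm.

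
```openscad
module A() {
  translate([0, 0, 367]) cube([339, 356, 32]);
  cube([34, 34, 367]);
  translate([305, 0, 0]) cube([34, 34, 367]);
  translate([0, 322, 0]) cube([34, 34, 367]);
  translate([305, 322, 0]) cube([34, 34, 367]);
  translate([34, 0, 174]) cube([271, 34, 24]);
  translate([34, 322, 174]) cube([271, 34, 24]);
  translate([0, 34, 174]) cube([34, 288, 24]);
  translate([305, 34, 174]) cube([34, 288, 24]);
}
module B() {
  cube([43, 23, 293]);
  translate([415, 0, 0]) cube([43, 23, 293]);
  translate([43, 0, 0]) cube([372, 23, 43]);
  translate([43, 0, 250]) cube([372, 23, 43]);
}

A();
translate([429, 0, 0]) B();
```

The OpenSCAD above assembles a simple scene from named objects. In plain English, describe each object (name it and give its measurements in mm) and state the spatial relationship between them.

A is a simple wooden stool: a rectangular seat 339 mm (x) by 356 mm (y), 32 mm thick, top face at z = 399 mm, on four square legs, each 34×34 mm in cross-section. The legs rest on z = 0, each flush with a corner of the seat. Four stretchers, 34 mm wide and 24 mm tall, connect adjacent legs with their undersides at z = 174 mm, each running between the inner faces of the legs it joins and aligned with the legs' outer faces on the other axis.

B is a picture frame with a 372×207 mm rectangular opening (x by z) and a uniform 43 mm border on every side. Frame depth is 23 mm along y. It is built from two vertical stiles running the full outside height and two horizontal rails spanning the gap between the stiles.

The picture frame is on the floor beside the stool on its +x side.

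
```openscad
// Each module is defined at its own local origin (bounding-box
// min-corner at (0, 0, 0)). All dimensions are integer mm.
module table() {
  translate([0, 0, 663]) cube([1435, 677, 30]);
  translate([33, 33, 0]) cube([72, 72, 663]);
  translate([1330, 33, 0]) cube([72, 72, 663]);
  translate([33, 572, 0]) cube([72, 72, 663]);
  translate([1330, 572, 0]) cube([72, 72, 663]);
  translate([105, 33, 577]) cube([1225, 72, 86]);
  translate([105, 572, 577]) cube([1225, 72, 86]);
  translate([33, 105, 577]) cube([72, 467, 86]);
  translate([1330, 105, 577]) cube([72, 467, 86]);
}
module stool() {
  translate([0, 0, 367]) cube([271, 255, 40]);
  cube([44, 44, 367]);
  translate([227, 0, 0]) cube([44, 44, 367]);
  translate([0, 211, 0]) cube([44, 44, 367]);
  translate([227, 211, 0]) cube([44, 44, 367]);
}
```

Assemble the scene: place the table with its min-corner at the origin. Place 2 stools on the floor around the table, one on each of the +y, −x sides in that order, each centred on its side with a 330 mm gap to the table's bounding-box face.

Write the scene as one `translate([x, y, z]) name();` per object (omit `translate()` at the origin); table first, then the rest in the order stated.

table();
translate([582, 1007, 0]) stool();
translate([-601, 211, 0]) stool();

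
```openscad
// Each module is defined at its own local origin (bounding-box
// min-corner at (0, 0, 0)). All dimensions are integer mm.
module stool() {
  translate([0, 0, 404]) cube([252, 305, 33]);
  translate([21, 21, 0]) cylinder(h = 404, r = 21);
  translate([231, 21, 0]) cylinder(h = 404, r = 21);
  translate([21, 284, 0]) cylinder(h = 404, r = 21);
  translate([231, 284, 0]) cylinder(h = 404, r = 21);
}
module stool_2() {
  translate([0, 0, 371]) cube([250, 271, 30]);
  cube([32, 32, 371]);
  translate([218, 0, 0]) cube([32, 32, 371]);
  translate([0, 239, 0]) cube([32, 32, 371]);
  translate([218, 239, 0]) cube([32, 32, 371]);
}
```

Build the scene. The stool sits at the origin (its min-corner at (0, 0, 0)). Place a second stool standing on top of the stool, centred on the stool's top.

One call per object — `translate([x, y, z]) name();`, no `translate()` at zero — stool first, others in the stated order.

stool();
translate([1, 17, 437]) stool_2();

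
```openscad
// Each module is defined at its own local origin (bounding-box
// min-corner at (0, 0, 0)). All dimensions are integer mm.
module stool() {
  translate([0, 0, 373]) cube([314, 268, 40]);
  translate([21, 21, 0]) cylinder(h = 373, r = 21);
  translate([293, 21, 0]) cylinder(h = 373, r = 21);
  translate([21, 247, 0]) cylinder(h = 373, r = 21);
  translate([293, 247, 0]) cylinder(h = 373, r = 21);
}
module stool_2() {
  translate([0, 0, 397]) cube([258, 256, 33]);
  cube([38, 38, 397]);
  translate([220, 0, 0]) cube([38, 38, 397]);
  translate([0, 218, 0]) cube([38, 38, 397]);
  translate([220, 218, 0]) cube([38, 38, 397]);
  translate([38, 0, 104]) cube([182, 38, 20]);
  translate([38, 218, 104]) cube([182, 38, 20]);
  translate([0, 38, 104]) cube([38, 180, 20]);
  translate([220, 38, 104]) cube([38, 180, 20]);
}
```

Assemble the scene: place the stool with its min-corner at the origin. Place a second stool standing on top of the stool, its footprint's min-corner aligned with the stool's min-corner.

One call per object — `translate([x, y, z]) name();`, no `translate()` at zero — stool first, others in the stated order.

stool();
translate([0, 0, 413]) stool_2();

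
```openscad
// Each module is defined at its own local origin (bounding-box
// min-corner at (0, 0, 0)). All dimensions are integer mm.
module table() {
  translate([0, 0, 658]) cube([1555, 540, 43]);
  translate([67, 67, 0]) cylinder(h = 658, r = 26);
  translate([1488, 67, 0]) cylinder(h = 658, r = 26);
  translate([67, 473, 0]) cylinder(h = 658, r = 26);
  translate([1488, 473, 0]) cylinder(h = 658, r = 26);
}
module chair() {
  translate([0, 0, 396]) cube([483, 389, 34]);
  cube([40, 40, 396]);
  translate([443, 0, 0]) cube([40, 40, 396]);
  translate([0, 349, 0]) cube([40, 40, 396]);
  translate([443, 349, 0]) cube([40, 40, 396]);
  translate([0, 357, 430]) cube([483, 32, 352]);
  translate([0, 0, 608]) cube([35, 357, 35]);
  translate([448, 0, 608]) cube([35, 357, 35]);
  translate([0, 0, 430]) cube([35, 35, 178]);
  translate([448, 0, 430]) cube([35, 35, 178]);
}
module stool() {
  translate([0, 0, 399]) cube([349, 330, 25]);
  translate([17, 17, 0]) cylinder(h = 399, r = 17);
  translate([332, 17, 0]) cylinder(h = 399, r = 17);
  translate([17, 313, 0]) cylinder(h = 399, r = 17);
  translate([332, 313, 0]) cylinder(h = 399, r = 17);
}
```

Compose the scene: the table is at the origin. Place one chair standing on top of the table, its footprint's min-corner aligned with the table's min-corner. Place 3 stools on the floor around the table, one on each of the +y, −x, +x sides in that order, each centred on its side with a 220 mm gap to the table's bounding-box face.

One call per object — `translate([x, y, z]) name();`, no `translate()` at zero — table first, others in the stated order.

table();
translate([0, 0, 701]) chair();
translate([603, 760, 0]) stool();
translate([-569, 105, 0]) stool();
translate([1775, 105, 0]) stool();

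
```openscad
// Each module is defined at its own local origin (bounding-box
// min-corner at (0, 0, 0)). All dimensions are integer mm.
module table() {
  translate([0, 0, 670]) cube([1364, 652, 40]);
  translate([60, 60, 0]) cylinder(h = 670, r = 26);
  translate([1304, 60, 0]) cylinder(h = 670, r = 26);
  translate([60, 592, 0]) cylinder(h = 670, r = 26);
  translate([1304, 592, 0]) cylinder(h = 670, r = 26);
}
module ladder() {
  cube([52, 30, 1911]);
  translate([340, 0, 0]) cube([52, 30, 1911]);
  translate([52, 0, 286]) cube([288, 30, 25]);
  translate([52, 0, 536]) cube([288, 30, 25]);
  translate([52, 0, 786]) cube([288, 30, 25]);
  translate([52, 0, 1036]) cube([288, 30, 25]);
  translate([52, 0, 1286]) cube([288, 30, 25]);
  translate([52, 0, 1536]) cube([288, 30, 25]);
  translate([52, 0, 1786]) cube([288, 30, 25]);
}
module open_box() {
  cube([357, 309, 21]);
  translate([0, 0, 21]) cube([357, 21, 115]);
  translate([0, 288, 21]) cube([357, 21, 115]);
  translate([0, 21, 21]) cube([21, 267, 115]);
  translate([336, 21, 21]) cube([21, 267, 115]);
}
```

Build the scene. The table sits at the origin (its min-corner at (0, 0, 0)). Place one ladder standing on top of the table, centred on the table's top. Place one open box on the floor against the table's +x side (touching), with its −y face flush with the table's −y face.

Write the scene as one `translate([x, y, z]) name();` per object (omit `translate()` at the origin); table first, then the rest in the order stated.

table();
translate([486, 311, 710]) ladder();
translate([1364, 0, 0]) open_box();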